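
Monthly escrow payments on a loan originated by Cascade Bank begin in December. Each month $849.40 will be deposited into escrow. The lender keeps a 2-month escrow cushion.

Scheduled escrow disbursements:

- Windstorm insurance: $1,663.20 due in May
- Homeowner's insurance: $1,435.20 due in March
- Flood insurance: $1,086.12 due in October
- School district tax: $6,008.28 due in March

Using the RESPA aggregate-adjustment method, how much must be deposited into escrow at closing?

Cushion = 2 × $849.40 = $1,698.80
Trial balance (start $0, +$849.40 each month, − disbursements):
  Dec: +$849.40 → $849.40
  Jan: +$849.40 → $1,698.80
  Feb: +$849.40 → $2,548.20
  Mar: +$849.40 − $7,443.48 → -$4,045.88
  Apr: +$849.40 → -$3,196.48
  May: +$849.40 − $1,663.20 → -$4,010.28
  Jun: +$849.40 → -$3,160.88
  Jul: +$849.40 → -$2,311.48
  Aug: +$849.40 → -$1,462.08
  Sep: +$849.40 → -$612.68
  Oct: +$849.40 − $1,086.12 → -$849.40
  Nov: +$849.40 → $0.00
Lowest trial balance = -$4,045.88 (Mar)
Initial deposit = cushion − low point = $1,698.80 − (-$4,045.88) = $5,744.68

$5,744.68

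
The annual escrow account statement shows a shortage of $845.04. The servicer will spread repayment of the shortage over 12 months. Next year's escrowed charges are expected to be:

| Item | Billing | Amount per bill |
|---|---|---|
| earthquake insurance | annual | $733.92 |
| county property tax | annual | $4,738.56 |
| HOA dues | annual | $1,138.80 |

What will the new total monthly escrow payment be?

$621.36

Earthquake insurance — $733.92/yr
County property tax — $4,738.56/yr
HOA dues — $1,138.80/yr
Yearly total = $733.92 + $4,738.56 + $1,138.80 = $6,611.28
Base monthly escrow = $6,611.28 / 12 = $550.94
Monthly shortage recovery: $845.04 ÷ 12 = $70.42
Adjusted monthly = $550.94 + $70.42 = $621.36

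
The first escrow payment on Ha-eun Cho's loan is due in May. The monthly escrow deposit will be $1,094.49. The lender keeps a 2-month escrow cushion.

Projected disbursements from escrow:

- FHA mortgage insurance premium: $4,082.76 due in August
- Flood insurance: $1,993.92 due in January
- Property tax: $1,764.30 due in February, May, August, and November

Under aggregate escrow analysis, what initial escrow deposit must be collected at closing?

$5,422.38

Cushion = 2 × $1,094.49 = $2,188.98
Trial balance (start $0, +$1,094.49 each month, − disbursements):
  May: +$1,094.49 − $1,764.30 → -$669.81
  Jun: +$1,094.49 → $424.68
  Jul: +$1,094.49 → $1,519.17
  Aug: +$1,094.49 − $5,847.06 → -$3,233.40
  Sep: +$1,094.49 → -$2,138.91
  Oct: +$1,094.49 → -$1,044.42
  Nov: +$1,094.49 − $1,764.30 → -$1,714.23
  Dec: +$1,094.49 → -$619.74
  Jan: +$1,094.49 − $1,993.92 → -$1,519.17
  Feb: +$1,094.49 − $1,764.30 → -$2,188.98
  Mar: +$1,094.49 → -$1,094.49
  Apr: +$1,094.49 → $0.00
Lowest trial balance = -$3,233.40 (Aug)
Initial deposit = cushion − low point = $2,188.98 − (-$3,233.40) = $5,422.38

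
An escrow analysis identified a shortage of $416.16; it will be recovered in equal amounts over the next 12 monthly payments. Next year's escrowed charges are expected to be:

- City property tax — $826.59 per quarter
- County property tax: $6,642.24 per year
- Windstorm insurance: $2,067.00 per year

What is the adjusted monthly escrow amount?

City property tax: $826.59 × 4 = $3,306.36
County property tax: $6,642.24
Windstorm insurance: $2,067.00
Annual escrow total = $3,306.36 + $6,642.24 + $2,067.00 = $12,015.60
Monthly escrow = $12,015.60 ÷ 12 = $1,001.30
Shortage spread = $416.16 / 12 = $34.68/mo
Adjusted monthly = $1,001.30 + $34.68 = $1,035.98

$1,035.98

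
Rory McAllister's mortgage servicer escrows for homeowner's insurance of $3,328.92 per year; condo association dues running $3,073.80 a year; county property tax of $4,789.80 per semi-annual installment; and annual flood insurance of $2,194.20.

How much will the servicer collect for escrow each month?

Homeowner's insurance: $3,328.92/yr
Condo association dues: $3,073.80/yr
County property tax: $4,789.80 × 2 = $9,579.60/yr
Flood insurance: $2,194.20/yr
Yearly total = $18,176.52
Monthly escrow = $18,176.52 / 12 = $1,514.71

$1,514.71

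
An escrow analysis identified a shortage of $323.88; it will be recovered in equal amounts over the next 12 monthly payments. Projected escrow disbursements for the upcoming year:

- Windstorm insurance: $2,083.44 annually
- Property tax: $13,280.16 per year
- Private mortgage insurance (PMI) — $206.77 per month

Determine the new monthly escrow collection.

$1,514.06

Windstorm insurance = $2,083.44
Property tax = $13,280.16
Private mortgage insurance (PMI) = $206.77 × 12 = $2,481.24
Combined annual = $2,083.44 + $13,280.16 + $2,481.24 = $17,844.84
Per month = $17,844.84 ÷ 12 = $1,487.07
Shortage spread = $323.88 ÷ 12 = $26.99/mo
Adjusted monthly = $1,487.07 + $26.99 = $1,514.06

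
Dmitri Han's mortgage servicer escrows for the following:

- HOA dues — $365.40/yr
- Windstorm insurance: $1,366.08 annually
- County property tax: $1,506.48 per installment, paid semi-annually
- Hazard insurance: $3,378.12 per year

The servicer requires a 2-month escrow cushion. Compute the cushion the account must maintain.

$1,353.76

HOA dues = $365.40 per year
Windstorm insurance = $1,366.08 per year
County property tax = $1,506.48 × 2 = $3,012.96 per year
Hazard insurance = $3,378.12 per year
Total annual escrow = $365.40 + $1,366.08 + $3,012.96 + $3,378.12 = $8,122.56
Monthly = $8,122.56 ÷ 12 = $676.88
Required cushion = 2 × $676.88 = $1,353.76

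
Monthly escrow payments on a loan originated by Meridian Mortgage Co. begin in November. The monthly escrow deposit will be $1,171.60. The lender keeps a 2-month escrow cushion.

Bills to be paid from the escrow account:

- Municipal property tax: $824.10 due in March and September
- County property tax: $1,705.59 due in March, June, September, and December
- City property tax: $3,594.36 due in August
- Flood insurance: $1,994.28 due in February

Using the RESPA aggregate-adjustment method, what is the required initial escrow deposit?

Cushion = 2 × $1,171.60 = $2,343.20
Trial balance (start $0, +$1,171.60 each month, − disbursements):
  Nov: +$1,171.60 → $1,171.60
  Dec: +$1,171.60 − $1,705.59 → $637.61
  Jan: +$1,171.60 → $1,809.21
  Feb: +$1,171.60 − $1,994.28 → $986.53
  Mar: +$1,171.60 − $2,529.69 → -$371.56
  Apr: +$1,171.60 → $800.04
  May: +$1,171.60 → $1,971.64
  Jun: +$1,171.60 − $1,705.59 → $1,437.65
  Jul: +$1,171.60 → $2,609.25
  Aug: +$1,171.60 − $3,594.36 → $186.49
  Sep: +$1,171.60 − $2,529.69 → -$1,171.60
  Oct: +$1,171.60 → $0.00
Lowest trial balance = -$1,171.60 (Sep)
Initial deposit = cushion − low point = $2,343.20 − (-$1,171.60) = $3,514.80

$3,514.80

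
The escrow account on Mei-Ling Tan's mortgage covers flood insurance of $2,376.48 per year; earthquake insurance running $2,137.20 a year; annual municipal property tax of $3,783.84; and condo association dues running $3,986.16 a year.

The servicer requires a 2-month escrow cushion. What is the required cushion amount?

$2,047.28

Flood insurance = $2,376.48
Earthquake insurance = $2,137.20
Municipal property tax = $3,783.84
Condo association dues = $3,986.16
Total annual escrow = $2,376.48 + $2,137.20 + $3,783.84 + $3,986.16 = $12,283.68
Per month = $12,283.68 ÷ 12 = $1,023.64
Reserve = 2 × $1,023.64 = $2,047.28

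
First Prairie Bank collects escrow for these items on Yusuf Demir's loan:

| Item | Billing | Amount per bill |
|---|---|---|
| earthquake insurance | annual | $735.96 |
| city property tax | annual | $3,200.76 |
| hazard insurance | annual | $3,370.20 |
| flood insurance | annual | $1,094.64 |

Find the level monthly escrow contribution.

$700.13

Earthquake insurance — $735.96/yr
City property tax — $3,200.76/yr
Hazard insurance — $3,370.20/yr
Flood insurance — $1,094.64/yr
Annual escrow total = $735.96 + $3,200.76 + $3,370.20 + $1,094.64 = $8,401.56
Per month = $8,401.56 / 12 = $700.13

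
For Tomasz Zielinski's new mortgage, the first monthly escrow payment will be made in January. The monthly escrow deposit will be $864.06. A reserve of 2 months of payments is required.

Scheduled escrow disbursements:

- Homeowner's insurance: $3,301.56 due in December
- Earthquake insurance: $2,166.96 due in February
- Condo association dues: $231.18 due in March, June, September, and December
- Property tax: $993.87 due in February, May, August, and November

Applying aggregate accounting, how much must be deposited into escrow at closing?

Cushion = 2 × $864.06 = $1,728.12
Trial balance (start $0, +$864.06 each month, − disbursements):
  Jan: +$864.06 → $864.06
  Feb: +$864.06 − $3,160.83 → -$1,432.71
  Mar: +$864.06 − $231.18 → -$799.83
  Apr: +$864.06 → $64.23
  May: +$864.06 − $993.87 → -$65.58
  Jun: +$864.06 − $231.18 → $567.30
  Jul: +$864.06 → $1,431.36
  Aug: +$864.06 − $993.87 → $1,301.55
  Sep: +$864.06 − $231.18 → $1,934.43
  Oct: +$864.06 → $2,798.49
  Nov: +$864.06 − $993.87 → $2,668.68
  Dec: +$864.06 − $3,532.74 → $0.00
Lowest trial balance = -$1,432.71 (Feb)
Initial deposit = cushion − low point = $1,728.12 − (-$1,432.71) = $3,160.83

$3,160.83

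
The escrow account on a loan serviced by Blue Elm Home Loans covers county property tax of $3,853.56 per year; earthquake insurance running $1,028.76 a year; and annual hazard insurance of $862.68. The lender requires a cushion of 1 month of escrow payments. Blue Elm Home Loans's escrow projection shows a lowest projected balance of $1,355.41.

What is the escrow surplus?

County property tax — $3,853.56 annually
Earthquake insurance — $1,028.76 annually
Hazard insurance — $862.68 annually
Annual escrow total = $5,745.00
Monthly escrow = $5,745.00 ÷ 12 = $478.75
Required cushion = 1 × $478.75 = $478.75
Excess over cushion: $1,355.41 − $478.75 = $876.66

$876.66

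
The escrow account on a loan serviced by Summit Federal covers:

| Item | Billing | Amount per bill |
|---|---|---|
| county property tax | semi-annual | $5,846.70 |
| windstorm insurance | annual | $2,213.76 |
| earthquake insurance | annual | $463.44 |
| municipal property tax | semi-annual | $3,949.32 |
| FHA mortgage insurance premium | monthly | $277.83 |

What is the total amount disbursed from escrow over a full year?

County property tax: $5,846.70 × 2 = $11,693.40 annually
Windstorm insurance: $2,213.76 annually
Earthquake insurance: $463.44 annually
Municipal property tax: $3,949.32 × 2 = $7,898.64 annually
FHA mortgage insurance premium: $277.83 × 12 = $3,333.96 annually
Total annual escrow = $11,693.40 + $2,213.76 + $463.44 + $7,898.64 + $3,333.96 = $25,603.20

$25,603.20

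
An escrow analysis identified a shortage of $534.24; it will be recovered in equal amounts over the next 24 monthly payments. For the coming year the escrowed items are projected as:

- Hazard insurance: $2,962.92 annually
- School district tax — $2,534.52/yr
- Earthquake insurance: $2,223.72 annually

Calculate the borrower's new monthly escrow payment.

Hazard insurance — $2,962.92 per year
School district tax — $2,534.52 per year
Earthquake insurance — $2,223.72 per year
Combined annual = $2,962.92 + $2,534.52 + $2,223.72 = $7,721.16
Monthly escrow = $7,721.16 / 12 = $643.43
Shortage per month = $534.24 ÷ 24 = $22.26
Adjusted monthly = $643.43 + $22.26 = $665.69

$665.69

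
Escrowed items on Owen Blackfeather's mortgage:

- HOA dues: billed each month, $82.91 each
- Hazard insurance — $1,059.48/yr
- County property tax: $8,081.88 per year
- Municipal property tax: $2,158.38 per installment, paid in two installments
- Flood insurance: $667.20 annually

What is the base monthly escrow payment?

$1,260.02

HOA dues: $82.91 × 12 = $994.92 per year
Hazard insurance: $1,059.48 per year
County property tax: $8,081.88 per year
Municipal property tax: $2,158.38 × 2 = $4,316.76 per year
Flood insurance: $667.20 per year
Total annual escrow = $994.92 + $1,059.48 + $8,081.88 + $4,316.76 + $667.20 = $15,120.24
Base monthly escrow = $15,120.24 / 12 = $1,260.02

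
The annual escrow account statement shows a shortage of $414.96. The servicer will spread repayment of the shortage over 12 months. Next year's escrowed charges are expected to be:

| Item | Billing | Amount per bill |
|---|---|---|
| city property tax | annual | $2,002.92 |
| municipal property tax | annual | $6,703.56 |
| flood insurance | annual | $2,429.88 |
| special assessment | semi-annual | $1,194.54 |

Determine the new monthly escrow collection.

$1,161.70

City property tax: $2,002.92/yr
Municipal property tax: $6,703.56/yr
Flood insurance: $2,429.88/yr
Special assessment: $1,194.54 × 2 = $2,389.08/yr
Total per year = $2,002.92 + $6,703.56 + $2,429.88 + $2,389.08 = $13,525.44
Base monthly escrow = $13,525.44 ÷ 12 = $1,127.12
Monthly shortage recovery: $414.96 ÷ 12 = $34.58
Adjusted monthly = $1,127.12 + $34.58 = $1,161.70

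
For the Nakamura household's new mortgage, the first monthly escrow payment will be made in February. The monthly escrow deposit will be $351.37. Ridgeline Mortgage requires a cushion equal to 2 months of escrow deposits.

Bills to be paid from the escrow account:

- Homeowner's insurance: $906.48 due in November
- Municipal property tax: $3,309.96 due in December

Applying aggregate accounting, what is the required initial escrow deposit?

$1,054.11

Cushion = 2 × $351.37 = $702.74
Trial balance (start $0, +$351.37 each month, − disbursements):
  Feb: +$351.37 → $351.37
  Mar: +$351.37 → $702.74
  Apr: +$351.37 → $1,054.11
  May: +$351.37 → $1,405.48
  Jun: +$351.37 → $1,756.85
  Jul: +$351.37 → $2,108.22
  Aug: +$351.37 → $2,459.59
  Sep: +$351.37 → $2,810.96
  Oct: +$351.37 → $3,162.33
  Nov: +$351.37 − $906.48 → $2,607.22
  Dec: +$351.37 − $3,309.96 → -$351.37
  Jan: +$351.37 → $0.00
Lowest trial balance = -$351.37 (Dec)
Initial deposit = cushion − low point = $702.74 − (-$351.37) = $1,054.11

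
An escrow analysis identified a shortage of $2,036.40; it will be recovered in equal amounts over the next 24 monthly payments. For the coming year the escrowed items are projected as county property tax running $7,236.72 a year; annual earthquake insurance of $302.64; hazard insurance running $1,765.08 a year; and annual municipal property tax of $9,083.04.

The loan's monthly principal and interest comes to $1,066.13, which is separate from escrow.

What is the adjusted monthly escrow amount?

County property tax — $7,236.72 annually
Earthquake insurance — $302.64 annually
Hazard insurance — $1,765.08 annually
Municipal property tax — $9,083.04 annually
Annual escrow total = $18,387.48
Monthly escrow = $18,387.48 / 12 = $1,532.29
Monthly shortage recovery: $2,036.40 / 24 = $84.85
Adjusted monthly = $1,532.29 + $84.85 = $1,617.14

$1,617.14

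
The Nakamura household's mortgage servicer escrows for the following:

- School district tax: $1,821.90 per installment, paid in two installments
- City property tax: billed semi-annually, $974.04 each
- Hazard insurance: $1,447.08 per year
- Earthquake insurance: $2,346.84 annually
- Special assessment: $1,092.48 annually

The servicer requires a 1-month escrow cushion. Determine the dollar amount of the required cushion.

School district tax = $1,821.90 × 2 = $3,643.80
City property tax = $974.04 × 2 = $1,948.08
Hazard insurance = $1,447.08
Earthquake insurance = $2,346.84
Special assessment = $1,092.48
Annual escrow total = $10,478.28
Per month = $10,478.28 / 12 = $873.19
Reserve = 1 × $873.19 = $873.19

$873.19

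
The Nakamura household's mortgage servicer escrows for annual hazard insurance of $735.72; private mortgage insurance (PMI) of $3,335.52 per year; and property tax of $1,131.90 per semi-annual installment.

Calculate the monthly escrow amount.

$527.92

Hazard insurance = $735.72/yr
Private mortgage insurance (PMI) = $3,335.52/yr
Property tax = $1,131.90 × 2 = $2,263.80/yr
Total annual escrow = $6,335.04
Monthly = $6,335.04 / 12 = $527.92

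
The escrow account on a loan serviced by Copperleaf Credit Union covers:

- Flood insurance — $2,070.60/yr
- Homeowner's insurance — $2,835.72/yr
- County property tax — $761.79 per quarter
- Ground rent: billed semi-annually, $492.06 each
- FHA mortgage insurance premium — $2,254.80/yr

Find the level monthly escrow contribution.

Flood insurance: $2,070.60 per year
Homeowner's insurance: $2,835.72 per year
County property tax: $761.79 × 4 = $3,047.16 per year
Ground rent: $492.06 × 2 = $984.12 per year
FHA mortgage insurance premium: $2,254.80 per year
Combined annual = $2,070.60 + $2,835.72 + $3,047.16 + $984.12 + $2,254.80 = $11,192.40
Monthly = $11,192.40 ÷ 12 = $932.70

$932.70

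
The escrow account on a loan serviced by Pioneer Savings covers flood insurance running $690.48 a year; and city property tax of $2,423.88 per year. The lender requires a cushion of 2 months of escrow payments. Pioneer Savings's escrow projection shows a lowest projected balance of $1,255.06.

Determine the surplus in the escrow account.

$736.00

Flood insurance = $690.48 per year
City property tax = $2,423.88 per year
Total annual escrow = $690.48 + $2,423.88 = $3,114.36
Monthly = $3,114.36 ÷ 12 = $259.53
Cushion = 2 × $259.53 = $519.06
Excess over cushion: $1,255.06 − $519.06 = $736.00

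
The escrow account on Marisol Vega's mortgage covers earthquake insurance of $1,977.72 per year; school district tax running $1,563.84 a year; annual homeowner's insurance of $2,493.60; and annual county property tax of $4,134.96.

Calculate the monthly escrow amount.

Earthquake insurance — $1,977.72/yr
School district tax — $1,563.84/yr
Homeowner's insurance — $2,493.60/yr
County property tax — $4,134.96/yr
Total annual escrow = $10,170.12
Monthly = $10,170.12 ÷ 12 = $847.51

$847.51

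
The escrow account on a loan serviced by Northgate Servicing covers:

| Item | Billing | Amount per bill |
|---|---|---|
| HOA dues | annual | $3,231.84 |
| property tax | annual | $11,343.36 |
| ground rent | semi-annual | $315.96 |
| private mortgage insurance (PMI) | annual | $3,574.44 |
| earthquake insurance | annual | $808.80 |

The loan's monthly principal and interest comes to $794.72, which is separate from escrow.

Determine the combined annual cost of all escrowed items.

HOA dues — $3,231.84 annually
Property tax — $11,343.36 annually
Ground rent — $315.96 × 2 = $631.92 annually
Private mortgage insurance (PMI) — $3,574.44 annually
Earthquake insurance — $808.80 annually
Total per year = $19,590.36

$19,590.36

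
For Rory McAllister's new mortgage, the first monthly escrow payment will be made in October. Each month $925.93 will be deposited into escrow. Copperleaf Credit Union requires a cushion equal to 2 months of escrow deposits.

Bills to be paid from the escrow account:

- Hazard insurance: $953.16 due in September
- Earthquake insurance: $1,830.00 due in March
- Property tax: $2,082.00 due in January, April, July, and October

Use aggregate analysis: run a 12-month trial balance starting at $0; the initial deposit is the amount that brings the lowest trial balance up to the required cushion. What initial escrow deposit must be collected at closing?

Cushion = 2 × $925.93 = $1,851.86
Trial balance (start $0, +$925.93 each month, − disbursements):
  Oct: +$925.93 − $2,082.00 → -$1,156.07
  Nov: +$925.93 → -$230.14
  Dec: +$925.93 → $695.79
  Jan: +$925.93 − $2,082.00 → -$460.28
  Feb: +$925.93 → $465.65
  Mar: +$925.93 − $1,830.00 → -$438.42
  Apr: +$925.93 − $2,082.00 → -$1,594.49
  May: +$925.93 → -$668.56
  Jun: +$925.93 → $257.37
  Jul: +$925.93 − $2,082.00 → -$898.70
  Aug: +$925.93 → $27.23
  Sep: +$925.93 − $953.16 → $0.00
Lowest trial balance = -$1,594.49 (Apr)
Initial deposit = cushion − low point = $1,851.86 − (-$1,594.49) = $3,446.35

$3,446.35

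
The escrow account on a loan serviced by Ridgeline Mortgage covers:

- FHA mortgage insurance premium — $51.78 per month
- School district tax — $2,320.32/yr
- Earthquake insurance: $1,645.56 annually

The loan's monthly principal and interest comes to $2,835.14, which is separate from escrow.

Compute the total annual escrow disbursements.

FHA mortgage insurance premium = $51.78 × 12 = $621.36
School district tax = $2,320.32
Earthquake insurance = $1,645.56
Total per year = $621.36 + $2,320.32 + $1,645.56 = $4,587.24

$4,587.24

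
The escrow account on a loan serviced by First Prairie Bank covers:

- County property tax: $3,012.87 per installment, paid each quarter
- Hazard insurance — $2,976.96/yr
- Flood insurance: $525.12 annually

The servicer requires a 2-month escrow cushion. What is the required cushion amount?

County property tax: $3,012.87 × 4 = $12,051.48 annually
Hazard insurance: $2,976.96 annually
Flood insurance: $525.12 annually
Combined annual = $15,553.56
Per month = $15,553.56 / 12 = $1,296.13
Required cushion = 2 × $1,296.13 = $2,592.26

$2,592.26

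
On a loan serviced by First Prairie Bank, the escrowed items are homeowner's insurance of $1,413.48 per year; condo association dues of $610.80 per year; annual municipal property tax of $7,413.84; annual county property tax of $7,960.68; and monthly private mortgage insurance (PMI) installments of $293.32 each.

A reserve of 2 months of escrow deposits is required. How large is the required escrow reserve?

Homeowner's insurance: $1,413.48 per year
Condo association dues: $610.80 per year
Municipal property tax: $7,413.84 per year
County property tax: $7,960.68 per year
Private mortgage insurance (PMI): $293.32 × 12 = $3,519.84 per year
Annual escrow total = $1,413.48 + $610.80 + $7,413.84 + $7,960.68 + $3,519.84 = $20,918.64
Monthly escrow = $20,918.64 / 12 = $1,743.22
Cushion = 2 × $1,743.22 = $3,486.44

$3,486.44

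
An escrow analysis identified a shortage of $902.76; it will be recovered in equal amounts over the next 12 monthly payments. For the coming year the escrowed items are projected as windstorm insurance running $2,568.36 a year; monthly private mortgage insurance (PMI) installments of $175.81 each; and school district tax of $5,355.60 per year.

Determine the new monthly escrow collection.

Windstorm insurance: $2,568.36 annually
Private mortgage insurance (PMI): $175.81 × 12 = $2,109.72 annually
School district tax: $5,355.60 annually
Annual escrow total = $10,033.68
Per month = $10,033.68 / 12 = $836.14
Monthly shortage recovery: $902.76 ÷ 12 = $75.23
New monthly escrow = $836.14 + $75.23 = $911.37

$911.37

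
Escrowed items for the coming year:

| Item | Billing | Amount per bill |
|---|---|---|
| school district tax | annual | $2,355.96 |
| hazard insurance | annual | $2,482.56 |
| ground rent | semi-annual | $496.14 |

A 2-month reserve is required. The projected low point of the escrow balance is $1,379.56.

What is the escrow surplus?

$407.76

School district tax: $2,355.96 per year
Hazard insurance: $2,482.56 per year
Ground rent: $496.14 × 2 = $992.28 per year
Total annual escrow = $2,355.96 + $2,482.56 + $992.28 = $5,830.80
Monthly = $5,830.80 ÷ 12 = $485.90
Required reserve = 2 × $485.90 = $971.80
Surplus = $1,379.56 − $971.80 = $407.76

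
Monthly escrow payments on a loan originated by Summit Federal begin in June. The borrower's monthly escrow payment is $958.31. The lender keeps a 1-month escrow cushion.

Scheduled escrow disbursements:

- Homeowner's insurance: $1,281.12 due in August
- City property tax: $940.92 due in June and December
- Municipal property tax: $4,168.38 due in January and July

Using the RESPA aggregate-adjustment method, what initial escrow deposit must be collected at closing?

Cushion = 1 × $958.31 = $958.31
Trial balance (start $0, +$958.31 each month, − disbursements):
  Jun: +$958.31 − $940.92 → $17.39
  Jul: +$958.31 − $4,168.38 → -$3,192.68
  Aug: +$958.31 − $1,281.12 → -$3,515.49
  Sep: +$958.31 → -$2,557.18
  Oct: +$958.31 → -$1,598.87
  Nov: +$958.31 → -$640.56
  Dec: +$958.31 − $940.92 → -$623.17
  Jan: +$958.31 − $4,168.38 → -$3,833.24
  Feb: +$958.31 → -$2,874.93
  Mar: +$958.31 → -$1,916.62
  Apr: +$958.31 → -$958.31
  May: +$958.31 → $0.00
Lowest trial balance = -$3,833.24 (Jan)
Initial deposit = cushion − low point = $958.31 − (-$3,833.24) = $4,791.55

$4,791.55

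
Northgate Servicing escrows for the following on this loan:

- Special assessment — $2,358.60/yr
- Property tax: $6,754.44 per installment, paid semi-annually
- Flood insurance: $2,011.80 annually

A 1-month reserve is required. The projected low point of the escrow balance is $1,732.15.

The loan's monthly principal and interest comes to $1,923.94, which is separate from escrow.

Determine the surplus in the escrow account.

$242.21

Special assessment: $2,358.60 per year
Property tax: $6,754.44 × 2 = $13,508.88 per year
Flood insurance: $2,011.80 per year
Annual escrow total = $2,358.60 + $13,508.88 + $2,011.80 = $17,879.28
Monthly = $17,879.28 / 12 = $1,489.94
Required reserve = 1 × $1,489.94 = $1,489.94
Surplus = $1,732.15 − $1,489.94 = $242.21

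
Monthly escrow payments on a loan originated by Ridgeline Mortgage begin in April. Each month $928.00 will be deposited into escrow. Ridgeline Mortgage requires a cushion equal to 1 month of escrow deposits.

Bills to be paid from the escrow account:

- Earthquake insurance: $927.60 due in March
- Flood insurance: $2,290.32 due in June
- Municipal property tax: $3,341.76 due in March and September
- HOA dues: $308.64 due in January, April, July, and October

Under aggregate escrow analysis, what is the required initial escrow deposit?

$1,609.36

Cushion = 1 × $928.00 = $928.00
Trial balance (start $0, +$928.00 each month, − disbursements):
  Apr: +$928.00 − $308.64 → $619.36
  May: +$928.00 → $1,547.36
  Jun: +$928.00 − $2,290.32 → $185.04
  Jul: +$928.00 − $308.64 → $804.40
  Aug: +$928.00 → $1,732.40
  Sep: +$928.00 − $3,341.76 → -$681.36
  Oct: +$928.00 − $308.64 → -$62.00
  Nov: +$928.00 → $866.00
  Dec: +$928.00 → $1,794.00
  Jan: +$928.00 − $308.64 → $2,413.36
  Feb: +$928.00 → $3,341.36
  Mar: +$928.00 − $4,269.36 → $0.00
Lowest trial balance = -$681.36 (Sep)
Initial deposit = cushion − low point = $928.00 − (-$681.36) = $1,609.36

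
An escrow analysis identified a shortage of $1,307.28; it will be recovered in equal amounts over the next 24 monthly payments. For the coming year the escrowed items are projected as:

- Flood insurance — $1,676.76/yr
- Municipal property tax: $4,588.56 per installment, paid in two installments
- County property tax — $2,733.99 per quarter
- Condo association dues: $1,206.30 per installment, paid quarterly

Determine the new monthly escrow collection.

$2,272.39

Flood insurance — $1,676.76 annually
Municipal property tax — $4,588.56 × 2 = $9,177.12 annually
County property tax — $2,733.99 × 4 = $10,935.96 annually
Condo association dues — $1,206.30 × 4 = $4,825.20 annually
Annual escrow total = $1,676.76 + $9,177.12 + $10,935.96 + $4,825.20 = $26,615.04
Per month = $26,615.04 ÷ 12 = $2,217.92
Shortage per month = $1,307.28 ÷ 24 = $54.47
New monthly escrow = $2,217.92 + $54.47 = $2,272.39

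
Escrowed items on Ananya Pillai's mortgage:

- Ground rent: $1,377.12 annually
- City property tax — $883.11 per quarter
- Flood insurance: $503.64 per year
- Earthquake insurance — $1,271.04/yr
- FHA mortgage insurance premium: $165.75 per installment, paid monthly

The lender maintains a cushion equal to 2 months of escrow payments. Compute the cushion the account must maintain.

$1,445.54

Ground rent = $1,377.12 annually
City property tax = $883.11 × 4 = $3,532.44 annually
Flood insurance = $503.64 annually
Earthquake insurance = $1,271.04 annually
FHA mortgage insurance premium = $165.75 × 12 = $1,989.00 annually
Total per year = $1,377.12 + $3,532.44 + $503.64 + $1,271.04 + $1,989.00 = $8,673.24
Monthly escrow = $8,673.24 ÷ 12 = $722.77
Required cushion = 2 × $722.77 = $1,445.54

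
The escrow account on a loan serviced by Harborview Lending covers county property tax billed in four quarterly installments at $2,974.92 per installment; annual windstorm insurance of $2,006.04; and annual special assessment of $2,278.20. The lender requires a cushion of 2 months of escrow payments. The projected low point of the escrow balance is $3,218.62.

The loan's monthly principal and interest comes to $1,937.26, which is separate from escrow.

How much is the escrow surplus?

County property tax — $2,974.92 × 4 = $11,899.68 annually
Windstorm insurance — $2,006.04 annually
Special assessment — $2,278.20 annually
Yearly total = $16,183.92
Monthly escrow = $16,183.92 ÷ 12 = $1,348.66
Required cushion = 2 × $1,348.66 = $2,697.32
Surplus = $3,218.62 − $2,697.32 = $521.30

$521.30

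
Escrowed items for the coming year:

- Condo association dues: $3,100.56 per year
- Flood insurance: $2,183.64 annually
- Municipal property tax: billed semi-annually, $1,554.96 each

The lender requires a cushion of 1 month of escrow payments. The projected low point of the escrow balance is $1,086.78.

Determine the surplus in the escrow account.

$387.27

Condo association dues = $3,100.56
Flood insurance = $2,183.64
Municipal property tax = $1,554.96 × 2 = $3,109.92
Annual escrow total = $3,100.56 + $2,183.64 + $3,109.92 = $8,394.12
Per month = $8,394.12 ÷ 12 = $699.51
Required reserve = 1 × $699.51 = $699.51
Surplus = $1,086.78 − $699.51 = $387.27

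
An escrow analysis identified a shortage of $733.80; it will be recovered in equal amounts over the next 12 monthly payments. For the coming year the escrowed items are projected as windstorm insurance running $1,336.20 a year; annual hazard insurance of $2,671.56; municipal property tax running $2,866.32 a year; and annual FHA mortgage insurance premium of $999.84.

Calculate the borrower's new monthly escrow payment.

Windstorm insurance = $1,336.20 annually
Hazard insurance = $2,671.56 annually
Municipal property tax = $2,866.32 annually
FHA mortgage insurance premium = $999.84 annually
Total annual escrow = $1,336.20 + $2,671.56 + $2,866.32 + $999.84 = $7,873.92
Per month = $7,873.92 / 12 = $656.16
Shortage spread = $733.80 / 12 = $61.15/mo
Adjusted monthly = $656.16 + $61.15 = $717.31

$717.31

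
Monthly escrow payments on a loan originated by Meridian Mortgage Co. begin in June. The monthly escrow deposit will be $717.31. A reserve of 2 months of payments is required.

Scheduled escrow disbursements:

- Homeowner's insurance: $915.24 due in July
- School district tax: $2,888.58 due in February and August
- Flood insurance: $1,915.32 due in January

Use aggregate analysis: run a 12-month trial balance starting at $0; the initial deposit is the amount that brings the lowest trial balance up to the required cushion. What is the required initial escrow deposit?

$3,586.55

Cushion = 2 × $717.31 = $1,434.62
Trial balance (start $0, +$717.31 each month, − disbursements):
  Jun: +$717.31 → $717.31
  Jul: +$717.31 − $915.24 → $519.38
  Aug: +$717.31 − $2,888.58 → -$1,651.89
  Sep: +$717.31 → -$934.58
  Oct: +$717.31 → -$217.27
  Nov: +$717.31 → $500.04
  Dec: +$717.31 → $1,217.35
  Jan: +$717.31 − $1,915.32 → $19.34
  Feb: +$717.31 − $2,888.58 → -$2,151.93
  Mar: +$717.31 → -$1,434.62
  Apr: +$717.31 → -$717.31
  May: +$717.31 → $0.00
Lowest trial balance = -$2,151.93 (Feb)
Initial deposit = cushion − low point = $1,434.62 − (-$2,151.93) = $3,586.55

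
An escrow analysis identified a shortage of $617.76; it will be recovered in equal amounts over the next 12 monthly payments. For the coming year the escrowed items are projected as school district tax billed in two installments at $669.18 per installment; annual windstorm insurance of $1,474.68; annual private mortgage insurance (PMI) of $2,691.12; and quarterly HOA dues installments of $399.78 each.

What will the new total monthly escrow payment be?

$643.42

School district tax: $669.18 × 2 = $1,338.36/yr
Windstorm insurance: $1,474.68/yr
Private mortgage insurance (PMI): $2,691.12/yr
HOA dues: $399.78 × 4 = $1,599.12/yr
Combined annual = $1,338.36 + $1,474.68 + $2,691.12 + $1,599.12 = $7,103.28
Monthly = $7,103.28 ÷ 12 = $591.94
Shortage spread = $617.76 ÷ 12 = $51.48/mo
Adjusted monthly = $591.94 + $51.48 = $643.42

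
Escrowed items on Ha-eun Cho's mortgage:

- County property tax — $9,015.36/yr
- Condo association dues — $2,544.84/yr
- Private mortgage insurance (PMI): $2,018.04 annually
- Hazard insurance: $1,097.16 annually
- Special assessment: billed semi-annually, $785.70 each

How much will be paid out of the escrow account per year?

$16,246.80

County property tax — $9,015.36 per year
Condo association dues — $2,544.84 per year
Private mortgage insurance (PMI) — $2,018.04 per year
Hazard insurance — $1,097.16 per year
Special assessment — $785.70 × 2 = $1,571.40 per year
Total annual escrow = $9,015.36 + $2,544.84 + $2,018.04 + $1,097.16 + $1,571.40 = $16,246.80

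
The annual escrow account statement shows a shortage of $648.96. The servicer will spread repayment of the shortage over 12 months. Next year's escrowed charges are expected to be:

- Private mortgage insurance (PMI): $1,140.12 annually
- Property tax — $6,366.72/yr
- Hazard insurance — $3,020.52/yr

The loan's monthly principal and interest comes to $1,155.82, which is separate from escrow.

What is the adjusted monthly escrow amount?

Private mortgage insurance (PMI) = $1,140.12
Property tax = $6,366.72
Hazard insurance = $3,020.52
Yearly total = $1,140.12 + $6,366.72 + $3,020.52 = $10,527.36
Per month = $10,527.36 / 12 = $877.28
Shortage per month = $648.96 ÷ 12 = $54.08
Adjusted monthly = $877.28 + $54.08 = $931.36

$931.36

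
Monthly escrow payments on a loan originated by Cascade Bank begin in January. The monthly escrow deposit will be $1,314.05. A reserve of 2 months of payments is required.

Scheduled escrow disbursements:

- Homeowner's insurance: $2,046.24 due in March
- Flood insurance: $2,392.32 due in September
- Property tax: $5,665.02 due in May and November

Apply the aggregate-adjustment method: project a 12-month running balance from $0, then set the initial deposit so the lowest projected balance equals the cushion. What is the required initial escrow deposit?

$3,942.15

Cushion = 2 × $1,314.05 = $2,628.10
Trial balance (start $0, +$1,314.05 each month, − disbursements):
  Jan: +$1,314.05 → $1,314.05
  Feb: +$1,314.05 → $2,628.10
  Mar: +$1,314.05 − $2,046.24 → $1,895.91
  Apr: +$1,314.05 → $3,209.96
  May: +$1,314.05 − $5,665.02 → -$1,141.01
  Jun: +$1,314.05 → $173.04
  Jul: +$1,314.05 → $1,487.09
  Aug: +$1,314.05 → $2,801.14
  Sep: +$1,314.05 − $2,392.32 → $1,722.87
  Oct: +$1,314.05 → $3,036.92
  Nov: +$1,314.05 − $5,665.02 → -$1,314.05
  Dec: +$1,314.05 → $0.00
Lowest trial balance = -$1,314.05 (Nov)
Initial deposit = cushion − low point = $2,628.10 − (-$1,314.05) = $3,942.15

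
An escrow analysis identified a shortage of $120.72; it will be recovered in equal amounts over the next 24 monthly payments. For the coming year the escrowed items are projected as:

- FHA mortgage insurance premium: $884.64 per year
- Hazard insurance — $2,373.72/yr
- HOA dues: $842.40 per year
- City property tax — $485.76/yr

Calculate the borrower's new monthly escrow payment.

FHA mortgage insurance premium: $884.64 annually
Hazard insurance: $2,373.72 annually
HOA dues: $842.40 annually
City property tax: $485.76 annually
Total per year = $884.64 + $2,373.72 + $842.40 + $485.76 = $4,586.52
Monthly = $4,586.52 ÷ 12 = $382.21
Monthly shortage recovery: $120.72 ÷ 24 = $5.03
New monthly escrow = $382.21 + $5.03 = $387.24

$387.24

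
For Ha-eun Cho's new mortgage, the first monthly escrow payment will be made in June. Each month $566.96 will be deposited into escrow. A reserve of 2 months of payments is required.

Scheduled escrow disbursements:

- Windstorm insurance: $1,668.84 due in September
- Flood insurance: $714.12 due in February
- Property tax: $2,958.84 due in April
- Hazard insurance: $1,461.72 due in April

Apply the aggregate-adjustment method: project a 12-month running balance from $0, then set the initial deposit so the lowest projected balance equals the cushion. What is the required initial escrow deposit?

$1,700.88

Cushion = 2 × $566.96 = $1,133.92
Trial balance (start $0, +$566.96 each month, − disbursements):
  Jun: +$566.96 → $566.96
  Jul: +$566.96 → $1,133.92
  Aug: +$566.96 → $1,700.88
  Sep: +$566.96 − $1,668.84 → $599.00
  Oct: +$566.96 → $1,165.96
  Nov: +$566.96 → $1,732.92
  Dec: +$566.96 → $2,299.88
  Jan: +$566.96 → $2,866.84
  Feb: +$566.96 − $714.12 → $2,719.68
  Mar: +$566.96 → $3,286.64
  Apr: +$566.96 − $4,420.56 → -$566.96
  May: +$566.96 → $0.00
Lowest trial balance = -$566.96 (Apr)
Initial deposit = cushion − low point = $1,133.92 − (-$566.96) = $1,700.88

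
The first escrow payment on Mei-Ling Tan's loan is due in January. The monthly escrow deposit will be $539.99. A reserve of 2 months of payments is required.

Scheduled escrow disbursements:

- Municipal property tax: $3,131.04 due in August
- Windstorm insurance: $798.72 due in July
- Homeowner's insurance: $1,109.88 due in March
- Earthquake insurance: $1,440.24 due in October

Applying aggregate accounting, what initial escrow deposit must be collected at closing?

Cushion = 2 × $539.99 = $1,079.98
Trial balance (start $0, +$539.99 each month, − disbursements):
  Jan: +$539.99 → $539.99
  Feb: +$539.99 → $1,079.98
  Mar: +$539.99 − $1,109.88 → $510.09
  Apr: +$539.99 → $1,050.08
  May: +$539.99 → $1,590.07
  Jun: +$539.99 → $2,130.06
  Jul: +$539.99 − $798.72 → $1,871.33
  Aug: +$539.99 − $3,131.04 → -$719.72
  Sep: +$539.99 → -$179.73
  Oct: +$539.99 − $1,440.24 → -$1,079.98
  Nov: +$539.99 → -$539.99
  Dec: +$539.99 → $0.00
Lowest trial balance = -$1,079.98 (Oct)
Initial deposit = cushion − low point = $1,079.98 − (-$1,079.98) = $2,159.96

$2,159.96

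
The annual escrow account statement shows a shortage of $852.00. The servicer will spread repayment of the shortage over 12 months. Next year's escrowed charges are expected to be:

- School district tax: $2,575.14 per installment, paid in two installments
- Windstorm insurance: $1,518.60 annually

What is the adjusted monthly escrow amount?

$626.74

School district tax = $2,575.14 × 2 = $5,150.28/yr
Windstorm insurance = $1,518.60/yr
Total per year = $6,668.88
Base monthly escrow = $6,668.88 / 12 = $555.74
Monthly shortage recovery: $852.00 ÷ 12 = $71.00
New monthly escrow = $555.74 + $71.00 = $626.74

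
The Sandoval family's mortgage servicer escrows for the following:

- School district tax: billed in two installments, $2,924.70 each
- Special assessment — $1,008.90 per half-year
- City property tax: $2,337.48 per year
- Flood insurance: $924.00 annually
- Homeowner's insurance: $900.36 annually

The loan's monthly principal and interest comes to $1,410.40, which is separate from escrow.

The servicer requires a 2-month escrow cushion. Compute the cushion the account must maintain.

School district tax: $2,924.70 × 2 = $5,849.40/yr
Special assessment: $1,008.90 × 2 = $2,017.80/yr
City property tax: $2,337.48/yr
Flood insurance: $924.00/yr
Homeowner's insurance: $900.36/yr
Total per year = $12,029.04
Base monthly escrow = $12,029.04 ÷ 12 = $1,002.42
Cushion = 2 × $1,002.42 = $2,004.84

$2,004.84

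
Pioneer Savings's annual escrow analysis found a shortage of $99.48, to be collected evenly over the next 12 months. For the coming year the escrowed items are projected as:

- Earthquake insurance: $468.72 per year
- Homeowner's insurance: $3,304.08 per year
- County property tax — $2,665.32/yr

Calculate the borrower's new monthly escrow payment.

Earthquake insurance = $468.72/yr
Homeowner's insurance = $3,304.08/yr
County property tax = $2,665.32/yr
Total per year = $468.72 + $3,304.08 + $2,665.32 = $6,438.12
Monthly escrow = $6,438.12 ÷ 12 = $536.51
Monthly shortage recovery: $99.48 ÷ 12 = $8.29
Adjusted monthly = $536.51 + $8.29 = $544.80

$544.80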